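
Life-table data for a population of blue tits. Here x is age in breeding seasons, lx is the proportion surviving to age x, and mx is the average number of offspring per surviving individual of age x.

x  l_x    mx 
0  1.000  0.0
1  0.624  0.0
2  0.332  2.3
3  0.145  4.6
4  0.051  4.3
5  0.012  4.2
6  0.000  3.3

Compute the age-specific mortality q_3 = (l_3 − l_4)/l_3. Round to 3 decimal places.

q_3 = (l_3 − l_4) / l_3 = (0.145 − 0.051) / 0.145
     = 0.094 / 0.145 = 0.648276… → 0.648

0.648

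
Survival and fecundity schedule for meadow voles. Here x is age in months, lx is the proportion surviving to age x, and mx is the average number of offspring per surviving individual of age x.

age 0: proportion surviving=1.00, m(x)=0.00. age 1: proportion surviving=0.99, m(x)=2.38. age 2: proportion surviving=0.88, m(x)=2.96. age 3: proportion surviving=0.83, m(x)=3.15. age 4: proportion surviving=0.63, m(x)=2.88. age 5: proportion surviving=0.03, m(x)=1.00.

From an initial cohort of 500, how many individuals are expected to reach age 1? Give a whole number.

495

Expected survivors = N0 · l_1 = 500 × 0.99 = 495 → 495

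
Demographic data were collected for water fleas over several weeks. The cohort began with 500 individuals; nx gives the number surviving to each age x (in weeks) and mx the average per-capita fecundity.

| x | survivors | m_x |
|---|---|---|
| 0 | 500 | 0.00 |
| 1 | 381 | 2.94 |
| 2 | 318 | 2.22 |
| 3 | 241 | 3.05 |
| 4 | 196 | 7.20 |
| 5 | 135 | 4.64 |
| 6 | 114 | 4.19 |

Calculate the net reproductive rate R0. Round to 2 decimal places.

lx = nx/n0 = nx/500: 1, 0.762, 0.636, 0.482, 0.392, 0.27, 0.228
lx·mx by age: 0, 2.24028, 1.41192, 1.4701, 2.8224, 1.2528, 0.95532
R0 = Σ lx·mx = 10.15282 → 10.15

10.15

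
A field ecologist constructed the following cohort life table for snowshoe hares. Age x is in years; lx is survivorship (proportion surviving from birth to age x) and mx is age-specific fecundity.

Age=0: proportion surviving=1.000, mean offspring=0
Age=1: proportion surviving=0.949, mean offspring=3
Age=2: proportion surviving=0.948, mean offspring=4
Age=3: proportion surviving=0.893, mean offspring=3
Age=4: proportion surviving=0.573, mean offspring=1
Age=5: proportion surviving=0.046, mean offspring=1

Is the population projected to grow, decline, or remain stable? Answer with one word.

growing

R0 = Σ lx·mx = 0 + 2.847 + 3.792 + 2.679 + 0.573 + 0.046 = 9.937
R0 > 1, so the population is growing.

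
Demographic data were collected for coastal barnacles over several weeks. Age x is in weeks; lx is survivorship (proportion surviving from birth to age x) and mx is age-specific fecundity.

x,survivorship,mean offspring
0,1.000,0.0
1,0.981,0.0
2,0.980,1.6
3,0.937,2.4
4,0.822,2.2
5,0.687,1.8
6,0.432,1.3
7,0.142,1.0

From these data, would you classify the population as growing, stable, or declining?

R0 = Σ lx·mx = 0 + 0 + 1.568 + 2.2488 + 1.8084 + 1.2366 + 0.5616 + 0.142 = 7.5654
R0 > 1, so the population is growing.

growing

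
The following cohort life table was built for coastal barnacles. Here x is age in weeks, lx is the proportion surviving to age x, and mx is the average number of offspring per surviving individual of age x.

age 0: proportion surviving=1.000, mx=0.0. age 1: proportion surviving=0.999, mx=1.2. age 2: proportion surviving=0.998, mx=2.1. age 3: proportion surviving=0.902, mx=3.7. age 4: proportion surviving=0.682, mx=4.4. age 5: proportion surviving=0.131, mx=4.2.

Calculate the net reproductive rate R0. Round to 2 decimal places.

10.18

lx·mx by age: 0, 1.1988, 2.0958, 3.3374, 3.0008, 0.5502
R0 = Σ lx·mx = 10.183 → 10.18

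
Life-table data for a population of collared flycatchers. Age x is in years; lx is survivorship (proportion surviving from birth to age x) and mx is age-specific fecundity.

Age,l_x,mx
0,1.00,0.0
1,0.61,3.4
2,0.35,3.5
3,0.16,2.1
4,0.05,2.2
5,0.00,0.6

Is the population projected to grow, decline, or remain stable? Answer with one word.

R0 = Σ lx·mx = 0 + 2.074 + 1.225 + 0.336 + 0.11 + 0 = 3.745
R0 > 1, so the population is growing.

growing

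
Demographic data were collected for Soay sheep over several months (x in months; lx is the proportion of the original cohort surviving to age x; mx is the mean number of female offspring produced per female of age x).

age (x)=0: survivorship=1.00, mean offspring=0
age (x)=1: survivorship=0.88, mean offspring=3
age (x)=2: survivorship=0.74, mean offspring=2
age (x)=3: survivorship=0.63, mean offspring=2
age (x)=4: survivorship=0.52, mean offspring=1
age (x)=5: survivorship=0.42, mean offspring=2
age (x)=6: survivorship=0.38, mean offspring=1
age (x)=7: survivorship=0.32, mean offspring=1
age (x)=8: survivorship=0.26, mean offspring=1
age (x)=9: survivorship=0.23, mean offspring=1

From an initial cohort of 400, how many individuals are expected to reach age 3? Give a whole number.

Expected survivors = N0 · l_3 = 400 × 0.63 = 252 → 252

252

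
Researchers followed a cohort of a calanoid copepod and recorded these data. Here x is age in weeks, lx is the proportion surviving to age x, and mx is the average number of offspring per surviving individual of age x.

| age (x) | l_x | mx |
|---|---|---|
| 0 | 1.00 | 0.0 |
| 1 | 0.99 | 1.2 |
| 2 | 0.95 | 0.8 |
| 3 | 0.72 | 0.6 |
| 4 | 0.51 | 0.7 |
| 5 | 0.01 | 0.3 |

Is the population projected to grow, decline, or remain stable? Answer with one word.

R0 = Σ lx·mx = 0 + 1.188 + 0.76 + 0.432 + 0.357 + 0.003 = 2.74
R0 > 1, so the population is growing.

growing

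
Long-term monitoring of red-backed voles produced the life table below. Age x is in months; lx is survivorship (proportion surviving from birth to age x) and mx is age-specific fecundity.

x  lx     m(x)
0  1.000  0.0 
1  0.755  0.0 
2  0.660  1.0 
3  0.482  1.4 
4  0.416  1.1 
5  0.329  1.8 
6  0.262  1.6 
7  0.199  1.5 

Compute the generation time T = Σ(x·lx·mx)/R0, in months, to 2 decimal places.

lx·mx: 0, 0, 0.66, 0.6748, 0.4576, 0.5922, 0.4192, 0.2985 → R0 = 3.1023
x·lx·mx: 0, 0, 1.32, 2.0244, 1.8304, 2.961, 2.5152, 2.0895 → Σ = 12.7405
T = 12.7405 / 3.1023 = 4.106792… → 4.11

4.11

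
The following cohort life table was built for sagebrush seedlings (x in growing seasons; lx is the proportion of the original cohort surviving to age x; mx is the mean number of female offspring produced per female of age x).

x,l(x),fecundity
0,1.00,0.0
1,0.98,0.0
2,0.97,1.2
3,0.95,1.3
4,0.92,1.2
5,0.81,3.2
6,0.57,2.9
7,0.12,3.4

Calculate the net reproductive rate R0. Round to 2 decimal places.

8.16

lx·mx by age: 0, 0, 1.164, 1.235, 1.104, 2.592, 1.653, 0.408
R0 = Σ lx·mx = 8.156 → 8.16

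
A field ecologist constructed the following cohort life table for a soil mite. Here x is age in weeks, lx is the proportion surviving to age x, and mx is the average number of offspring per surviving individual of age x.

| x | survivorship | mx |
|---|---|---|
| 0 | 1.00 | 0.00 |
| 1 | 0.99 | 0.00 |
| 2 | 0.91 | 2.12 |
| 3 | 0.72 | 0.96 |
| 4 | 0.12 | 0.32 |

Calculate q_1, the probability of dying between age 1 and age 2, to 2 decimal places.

q_1 = (l_1 − l_2) / l_1 = (0.99 − 0.91) / 0.99
     = 0.08 / 0.99 = 0.080808… → 0.08

0.08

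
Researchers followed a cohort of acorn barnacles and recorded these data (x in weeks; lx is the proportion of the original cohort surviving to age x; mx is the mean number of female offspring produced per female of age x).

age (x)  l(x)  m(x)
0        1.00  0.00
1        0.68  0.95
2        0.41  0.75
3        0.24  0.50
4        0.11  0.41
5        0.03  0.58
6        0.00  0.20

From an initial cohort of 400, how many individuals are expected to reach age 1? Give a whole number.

Expected survivors = N0 · l_1 = 400 × 0.68 = 272 → 272

272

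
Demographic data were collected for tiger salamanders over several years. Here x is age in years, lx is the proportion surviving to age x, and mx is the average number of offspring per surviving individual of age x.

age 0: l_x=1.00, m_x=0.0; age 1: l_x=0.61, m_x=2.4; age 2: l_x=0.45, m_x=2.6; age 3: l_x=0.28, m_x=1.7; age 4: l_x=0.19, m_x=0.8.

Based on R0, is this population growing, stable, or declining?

growing

R0 = Σ lx·mx = 0 + 1.464 + 1.17 + 0.476 + 0.152 = 3.262
R0 > 1, so the population is growing.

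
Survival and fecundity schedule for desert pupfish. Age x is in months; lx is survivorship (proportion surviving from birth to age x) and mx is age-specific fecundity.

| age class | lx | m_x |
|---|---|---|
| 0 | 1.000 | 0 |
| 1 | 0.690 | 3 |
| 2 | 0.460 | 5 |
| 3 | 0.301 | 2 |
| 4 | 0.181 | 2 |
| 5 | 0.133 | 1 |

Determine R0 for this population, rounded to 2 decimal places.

lx·mx by age: 0, 2.07, 2.3, 0.602, 0.362, 0.133
R0 = Σ lx·mx = 5.467 → 5.47

5.47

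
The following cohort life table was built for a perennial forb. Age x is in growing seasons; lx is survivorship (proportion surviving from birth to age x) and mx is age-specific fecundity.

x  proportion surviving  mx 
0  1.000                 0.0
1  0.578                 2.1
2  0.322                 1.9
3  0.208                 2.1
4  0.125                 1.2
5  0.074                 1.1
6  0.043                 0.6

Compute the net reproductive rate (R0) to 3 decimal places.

2.520

lx·mx by age: 0, 1.2138, 0.6118, 0.4368, 0.15, 0.0814, 0.0258
R0 = Σ lx·mx = 2.5196 → 2.520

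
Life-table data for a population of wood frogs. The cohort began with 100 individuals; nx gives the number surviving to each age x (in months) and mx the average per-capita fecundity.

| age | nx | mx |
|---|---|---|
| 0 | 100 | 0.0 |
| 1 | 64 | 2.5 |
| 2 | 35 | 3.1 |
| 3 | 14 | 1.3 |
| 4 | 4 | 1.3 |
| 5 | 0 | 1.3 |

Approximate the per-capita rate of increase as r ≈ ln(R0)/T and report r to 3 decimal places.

0.691

lx = nx/n0 = nx/100: 1, 0.64, 0.35, 0.14, 0.04, 0
R0 = Σ lx·mx = 0 + 1.6 + 1.085 + 0.182 + 0.052 + 0 = 2.919
Σ x·lx·mx = 4.524; T = 4.524/2.919 = 1.54985…
r ≈ ln(R0)/T = ln(2.919)/1.54985… = 0.69119… → 0.691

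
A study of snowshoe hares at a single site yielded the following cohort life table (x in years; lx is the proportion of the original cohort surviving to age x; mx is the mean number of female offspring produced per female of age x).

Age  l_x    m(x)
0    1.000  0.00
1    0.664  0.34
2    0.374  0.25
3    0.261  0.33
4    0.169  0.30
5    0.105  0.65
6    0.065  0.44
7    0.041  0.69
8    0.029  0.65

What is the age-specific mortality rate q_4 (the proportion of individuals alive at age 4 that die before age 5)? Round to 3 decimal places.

q_4 = (l_4 − l_5) / l_4 = (0.169 − 0.105) / 0.169
     = 0.064 / 0.169 = 0.378698… → 0.379

0.379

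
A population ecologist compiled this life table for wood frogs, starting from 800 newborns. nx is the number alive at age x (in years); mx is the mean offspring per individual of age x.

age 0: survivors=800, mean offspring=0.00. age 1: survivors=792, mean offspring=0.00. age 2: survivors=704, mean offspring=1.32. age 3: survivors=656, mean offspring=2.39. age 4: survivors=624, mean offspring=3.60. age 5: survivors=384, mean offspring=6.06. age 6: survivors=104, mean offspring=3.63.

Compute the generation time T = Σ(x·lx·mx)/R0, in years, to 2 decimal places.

lx = nx/n0 = nx/800: 1, 0.99, 0.88, 0.82, 0.78, 0.48, 0.13
lx·mx: 0, 0, 1.1616, 1.9598, 2.808, 2.9088, 0.4719 → R0 = 9.3101
x·lx·mx: 0, 0, 2.3232, 5.8794, 11.232, 14.544, 2.8314 → Σ = 36.81
T = 36.81 / 9.3101 = 3.953771… → 3.95

3.95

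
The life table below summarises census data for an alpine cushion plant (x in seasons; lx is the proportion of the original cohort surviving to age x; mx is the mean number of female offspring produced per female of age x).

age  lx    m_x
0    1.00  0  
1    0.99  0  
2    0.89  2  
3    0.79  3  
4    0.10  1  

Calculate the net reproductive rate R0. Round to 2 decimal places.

lx·mx by age: 0, 0, 1.78, 2.37, 0.1
R0 = Σ lx·mx = 4.25 → 4.25

4.25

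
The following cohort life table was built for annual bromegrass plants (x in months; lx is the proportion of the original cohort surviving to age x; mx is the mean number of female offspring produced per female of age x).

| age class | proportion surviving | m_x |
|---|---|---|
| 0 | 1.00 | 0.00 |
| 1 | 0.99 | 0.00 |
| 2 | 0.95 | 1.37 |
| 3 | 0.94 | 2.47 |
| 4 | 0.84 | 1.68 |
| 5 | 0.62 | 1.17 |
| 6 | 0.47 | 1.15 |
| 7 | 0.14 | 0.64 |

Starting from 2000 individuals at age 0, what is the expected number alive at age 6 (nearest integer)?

940

Expected survivors = N0 · l_6 = 2000 × 0.47 = 940 → 940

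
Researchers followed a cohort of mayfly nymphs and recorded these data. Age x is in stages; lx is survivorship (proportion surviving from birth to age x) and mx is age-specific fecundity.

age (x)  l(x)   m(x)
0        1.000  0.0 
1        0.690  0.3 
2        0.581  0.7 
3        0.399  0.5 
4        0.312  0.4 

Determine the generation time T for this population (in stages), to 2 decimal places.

lx·mx: 0, 0.207, 0.4067, 0.1995, 0.1248 → R0 = 0.938
x·lx·mx: 0, 0.207, 0.8134, 0.5985, 0.4992 → Σ = 2.1181
T = 2.1181 / 0.938 = 2.258102… → 2.26

2.26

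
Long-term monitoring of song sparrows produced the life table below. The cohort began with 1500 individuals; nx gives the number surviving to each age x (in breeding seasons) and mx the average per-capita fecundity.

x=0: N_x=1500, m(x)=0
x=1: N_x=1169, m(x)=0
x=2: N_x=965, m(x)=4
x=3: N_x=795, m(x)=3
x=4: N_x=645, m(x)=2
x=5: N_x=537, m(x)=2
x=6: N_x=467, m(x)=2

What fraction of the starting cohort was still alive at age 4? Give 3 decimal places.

l_4 = n_4/n_0 = 645/1500 = 0.43 → 0.430

0.430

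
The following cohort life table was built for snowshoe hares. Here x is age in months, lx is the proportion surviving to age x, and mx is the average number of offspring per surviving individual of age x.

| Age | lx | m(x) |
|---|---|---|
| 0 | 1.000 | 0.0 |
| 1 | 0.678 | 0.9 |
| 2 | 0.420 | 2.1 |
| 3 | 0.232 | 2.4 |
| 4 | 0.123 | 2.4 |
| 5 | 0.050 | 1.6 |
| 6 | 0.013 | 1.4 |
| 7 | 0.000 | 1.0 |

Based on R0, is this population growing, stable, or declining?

growing

R0 = Σ lx·mx = 0 + 0.6102 + 0.882 + 0.5568 + 0.2952 + 0.08 + 0.0182 + 0 = 2.4424
R0 > 1, so the population is growing.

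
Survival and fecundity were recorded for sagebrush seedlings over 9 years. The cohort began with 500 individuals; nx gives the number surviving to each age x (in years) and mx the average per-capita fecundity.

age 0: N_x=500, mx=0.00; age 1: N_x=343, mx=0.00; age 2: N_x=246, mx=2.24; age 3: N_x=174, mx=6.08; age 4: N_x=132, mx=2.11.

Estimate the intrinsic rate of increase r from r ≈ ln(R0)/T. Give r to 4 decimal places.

lx = nx/n0 = nx/500: 1, 0.686, 0.492, 0.348, 0.264
R0 = Σ lx·mx = 0 + 0 + 1.10208 + 2.11584 + 0.55704 = 3.77496
Σ x·lx·mx = 10.77984; T = 10.77984/3.77496 = 2.85562…
r ≈ ln(R0)/T = ln(3.77496)/2.85562… = 0.465185… → 0.4652

0.4652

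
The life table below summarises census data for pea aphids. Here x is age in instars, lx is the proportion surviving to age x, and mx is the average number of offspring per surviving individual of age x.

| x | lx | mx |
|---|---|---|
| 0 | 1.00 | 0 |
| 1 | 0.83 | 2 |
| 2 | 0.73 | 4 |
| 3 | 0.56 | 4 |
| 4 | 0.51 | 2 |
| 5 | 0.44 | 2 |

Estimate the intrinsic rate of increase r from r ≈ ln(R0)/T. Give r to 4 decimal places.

R0 = Σ lx·mx = 0 + 1.66 + 2.92 + 2.24 + 1.02 + 0.88 = 8.72
Σ x·lx·mx = 22.7; T = 22.7/8.72 = 2.60321…
r ≈ ln(R0)/T = ln(8.72)/2.60321… = 0.831903… → 0.8319

0.8319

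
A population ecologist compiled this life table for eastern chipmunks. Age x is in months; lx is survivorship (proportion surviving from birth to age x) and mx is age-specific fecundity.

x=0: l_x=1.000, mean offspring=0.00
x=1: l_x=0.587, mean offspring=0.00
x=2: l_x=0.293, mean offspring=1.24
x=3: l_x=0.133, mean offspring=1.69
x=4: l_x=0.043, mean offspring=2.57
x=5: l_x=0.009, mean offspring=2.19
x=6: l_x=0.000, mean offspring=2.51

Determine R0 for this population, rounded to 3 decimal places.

0.718

lx·mx by age: 0, 0, 0.36332, 0.22477, 0.11051, 0.01971, 0
R0 = Σ lx·mx = 0.71831 → 0.718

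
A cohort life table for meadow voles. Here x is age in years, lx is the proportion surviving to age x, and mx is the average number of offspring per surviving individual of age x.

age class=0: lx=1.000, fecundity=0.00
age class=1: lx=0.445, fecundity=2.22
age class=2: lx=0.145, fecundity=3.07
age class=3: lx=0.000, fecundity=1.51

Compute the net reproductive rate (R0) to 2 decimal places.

lx·mx by age: 0, 0.9879, 0.44515, 0
R0 = Σ lx·mx = 1.43305 → 1.43

1.43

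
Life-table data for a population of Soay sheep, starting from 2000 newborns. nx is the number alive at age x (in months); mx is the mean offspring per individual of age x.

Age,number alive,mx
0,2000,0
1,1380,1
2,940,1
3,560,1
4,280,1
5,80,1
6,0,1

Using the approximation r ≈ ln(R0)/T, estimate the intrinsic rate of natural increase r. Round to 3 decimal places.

0.242

lx = nx/n0 = nx/2000: 1, 0.69, 0.47, 0.28, 0.14, 0.04, 0
R0 = Σ lx·mx = 0 + 0.69 + 0.47 + 0.28 + 0.14 + 0.04 + 0 = 1.62
Σ x·lx·mx = 3.23; T = 3.23/1.62 = 1.99383…
r ≈ ln(R0)/T = ln(1.62)/1.99383… = 0.24196… → 0.242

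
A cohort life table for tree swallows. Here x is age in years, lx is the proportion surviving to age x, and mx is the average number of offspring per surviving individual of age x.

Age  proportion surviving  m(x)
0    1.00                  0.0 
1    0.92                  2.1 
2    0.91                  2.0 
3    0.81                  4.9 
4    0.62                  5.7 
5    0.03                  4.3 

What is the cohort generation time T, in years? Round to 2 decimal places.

lx·mx: 0, 1.932, 1.82, 3.969, 3.534, 0.129 → R0 = 11.384
x·lx·mx: 0, 1.932, 3.64, 11.907, 14.136, 0.645 → Σ = 32.26
T = 32.26 / 11.384 = 2.833802… → 2.83

2.83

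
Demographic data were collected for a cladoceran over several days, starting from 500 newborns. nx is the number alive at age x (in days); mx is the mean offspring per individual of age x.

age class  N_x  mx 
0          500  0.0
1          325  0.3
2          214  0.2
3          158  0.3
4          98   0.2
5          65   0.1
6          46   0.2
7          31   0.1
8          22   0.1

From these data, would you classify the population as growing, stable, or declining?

lx = nx/n0 = nx/500: 1, 0.65, 0.428, 0.316, 0.196, 0.13, 0.092, 0.062, 0.044
R0 = Σ lx·mx = 0 + 0.195 + 0.0856 + 0.0948 + 0.0392 + 0.013 + 0.0184 + 0.0062 + 0.0044 = 0.4566
R0 < 1, so the population is declining.

declining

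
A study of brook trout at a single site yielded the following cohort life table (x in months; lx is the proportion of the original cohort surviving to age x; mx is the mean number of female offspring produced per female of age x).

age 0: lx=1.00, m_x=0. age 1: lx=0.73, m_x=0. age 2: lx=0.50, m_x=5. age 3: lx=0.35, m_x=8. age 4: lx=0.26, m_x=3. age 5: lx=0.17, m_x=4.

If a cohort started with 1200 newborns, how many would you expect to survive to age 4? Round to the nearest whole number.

Expected survivors = N0 · l_4 = 1200 × 0.26 = 312 → 312

312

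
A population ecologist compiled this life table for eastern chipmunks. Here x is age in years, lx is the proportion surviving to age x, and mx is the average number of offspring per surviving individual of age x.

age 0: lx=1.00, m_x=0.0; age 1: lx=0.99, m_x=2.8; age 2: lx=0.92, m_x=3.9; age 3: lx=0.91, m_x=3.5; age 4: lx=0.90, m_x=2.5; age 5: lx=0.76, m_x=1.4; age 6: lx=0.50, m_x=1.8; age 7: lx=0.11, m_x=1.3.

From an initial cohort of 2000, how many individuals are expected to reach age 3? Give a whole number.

Expected survivors = N0 · l_3 = 2000 × 0.91 = 1820 → 1820

1820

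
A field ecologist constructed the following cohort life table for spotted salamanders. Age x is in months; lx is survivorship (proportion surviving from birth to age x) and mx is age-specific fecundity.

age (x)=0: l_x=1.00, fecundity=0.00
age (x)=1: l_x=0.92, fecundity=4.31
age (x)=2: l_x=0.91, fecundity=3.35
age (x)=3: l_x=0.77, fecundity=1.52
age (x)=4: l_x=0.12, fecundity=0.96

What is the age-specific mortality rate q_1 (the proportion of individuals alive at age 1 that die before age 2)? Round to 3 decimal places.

q_1 = (l_1 − l_2) / l_1 = (0.92 − 0.91) / 0.92
     = 0.01 / 0.92 = 0.01087… → 0.011

0.011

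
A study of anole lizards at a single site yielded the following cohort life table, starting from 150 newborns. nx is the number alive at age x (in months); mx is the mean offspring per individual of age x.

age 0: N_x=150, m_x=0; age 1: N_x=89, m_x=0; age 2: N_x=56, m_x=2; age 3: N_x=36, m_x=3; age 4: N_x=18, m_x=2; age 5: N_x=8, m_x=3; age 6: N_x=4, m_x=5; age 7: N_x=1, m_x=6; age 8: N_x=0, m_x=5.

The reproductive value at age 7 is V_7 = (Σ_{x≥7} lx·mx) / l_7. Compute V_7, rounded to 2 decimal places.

lx = nx/n0 = nx/150: 1, 0.59333…, 0.37333…, 0.24, 0.12, 0.05333…, 0.02667…, 0.00667…, 0
lx·mx for x ≥ 7: 0.04…, 0 → sum = 0.04…
V_7 = 0.04… / l_7 = 0.04… / 0.006667… = 6… → 6.00

6.00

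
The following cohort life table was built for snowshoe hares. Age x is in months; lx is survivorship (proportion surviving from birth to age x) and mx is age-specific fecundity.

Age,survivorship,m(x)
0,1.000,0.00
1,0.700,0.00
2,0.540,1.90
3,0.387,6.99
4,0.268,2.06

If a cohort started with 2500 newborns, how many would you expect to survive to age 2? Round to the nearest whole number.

Expected survivors = N0 · l_2 = 2500 × 0.540 = 1350 → 1350

1350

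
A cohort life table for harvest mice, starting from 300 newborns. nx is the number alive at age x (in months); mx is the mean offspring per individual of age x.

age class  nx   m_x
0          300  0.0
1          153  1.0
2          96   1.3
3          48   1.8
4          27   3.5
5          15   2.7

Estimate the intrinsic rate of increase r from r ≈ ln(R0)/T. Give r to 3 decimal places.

0.205

lx = nx/n0 = nx/300: 1, 0.51, 0.32, 0.16, 0.09, 0.05
R0 = Σ lx·mx = 0 + 0.51 + 0.416 + 0.288 + 0.315 + 0.135 = 1.664
Σ x·lx·mx = 4.141; T = 4.141/1.664 = 2.48858…
r ≈ ln(R0)/T = ln(1.664)/2.48858… = 0.20462… → 0.205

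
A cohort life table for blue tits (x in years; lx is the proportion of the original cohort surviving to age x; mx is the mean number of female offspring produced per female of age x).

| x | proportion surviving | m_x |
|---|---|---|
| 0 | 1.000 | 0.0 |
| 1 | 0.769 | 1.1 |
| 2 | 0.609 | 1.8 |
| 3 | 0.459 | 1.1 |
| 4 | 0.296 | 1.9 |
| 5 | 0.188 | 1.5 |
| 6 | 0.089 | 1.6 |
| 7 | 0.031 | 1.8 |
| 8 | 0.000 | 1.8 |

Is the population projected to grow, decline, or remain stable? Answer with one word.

growing

R0 = Σ lx·mx = 0 + 0.8459 + 1.0962 + 0.5049 + 0.5624 + 0.282 + 0.1424 + 0.0558 + 0 = 3.4896
R0 > 1, so the population is growing.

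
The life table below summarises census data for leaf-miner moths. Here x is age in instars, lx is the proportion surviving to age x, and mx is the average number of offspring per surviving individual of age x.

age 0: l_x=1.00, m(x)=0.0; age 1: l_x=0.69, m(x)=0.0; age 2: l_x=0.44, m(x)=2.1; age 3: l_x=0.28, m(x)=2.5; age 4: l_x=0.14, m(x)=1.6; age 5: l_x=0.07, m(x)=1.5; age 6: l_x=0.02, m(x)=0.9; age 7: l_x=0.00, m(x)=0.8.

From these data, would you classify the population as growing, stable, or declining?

growing

R0 = Σ lx·mx = 0 + 0 + 0.924 + 0.7 + 0.224 + 0.105 + 0.018 + 0 = 1.971
R0 > 1, so the population is growing.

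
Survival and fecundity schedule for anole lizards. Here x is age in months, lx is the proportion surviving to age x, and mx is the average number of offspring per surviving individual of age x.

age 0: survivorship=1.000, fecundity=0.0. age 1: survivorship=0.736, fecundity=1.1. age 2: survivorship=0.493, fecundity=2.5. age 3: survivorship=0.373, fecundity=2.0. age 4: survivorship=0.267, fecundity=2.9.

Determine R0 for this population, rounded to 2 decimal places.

lx·mx by age: 0, 0.8096, 1.2325, 0.746, 0.7743
R0 = Σ lx·mx = 3.5624 → 3.56

3.56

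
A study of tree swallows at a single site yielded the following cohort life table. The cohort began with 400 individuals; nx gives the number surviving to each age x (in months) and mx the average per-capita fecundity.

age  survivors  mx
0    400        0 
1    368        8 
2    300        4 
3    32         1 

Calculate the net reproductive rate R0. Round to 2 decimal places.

lx = nx/n0 = nx/400: 1, 0.92, 0.75, 0.08
lx·mx by age: 0, 7.36, 3, 0.08
R0 = Σ lx·mx = 10.44 → 10.44

10.44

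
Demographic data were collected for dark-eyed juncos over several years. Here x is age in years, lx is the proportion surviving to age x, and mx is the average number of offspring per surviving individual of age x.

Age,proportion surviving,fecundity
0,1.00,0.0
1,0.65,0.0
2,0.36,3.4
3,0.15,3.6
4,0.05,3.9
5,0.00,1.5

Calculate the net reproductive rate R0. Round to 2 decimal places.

1.96

lx·mx by age: 0, 0, 1.224, 0.54, 0.195, 0
R0 = Σ lx·mx = 1.959 → 1.96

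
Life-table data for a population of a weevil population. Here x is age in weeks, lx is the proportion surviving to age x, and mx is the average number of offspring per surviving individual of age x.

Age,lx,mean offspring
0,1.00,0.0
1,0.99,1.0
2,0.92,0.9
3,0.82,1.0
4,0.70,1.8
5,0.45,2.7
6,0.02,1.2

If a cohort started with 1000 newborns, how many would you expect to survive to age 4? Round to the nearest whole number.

Expected survivors = N0 · l_4 = 1000 × 0.70 = 700 → 700

700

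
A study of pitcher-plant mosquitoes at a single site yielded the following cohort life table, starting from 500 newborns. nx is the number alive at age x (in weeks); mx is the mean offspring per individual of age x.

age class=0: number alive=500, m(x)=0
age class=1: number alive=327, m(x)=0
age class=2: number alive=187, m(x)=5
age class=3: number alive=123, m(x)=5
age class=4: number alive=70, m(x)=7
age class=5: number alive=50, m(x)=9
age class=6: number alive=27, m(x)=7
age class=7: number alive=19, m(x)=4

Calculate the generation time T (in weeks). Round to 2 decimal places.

3.48

lx = nx/n0 = nx/500: 1, 0.654, 0.374, 0.246, 0.14, 0.1, 0.054, 0.038
lx·mx: 0, 0, 1.87, 1.23, 0.98, 0.9, 0.378, 0.152 → R0 = 5.51
x·lx·mx: 0, 0, 3.74, 3.69, 3.92, 4.5, 2.268, 1.064 → Σ = 19.182
T = 19.182 / 5.51 = 3.481307… → 3.48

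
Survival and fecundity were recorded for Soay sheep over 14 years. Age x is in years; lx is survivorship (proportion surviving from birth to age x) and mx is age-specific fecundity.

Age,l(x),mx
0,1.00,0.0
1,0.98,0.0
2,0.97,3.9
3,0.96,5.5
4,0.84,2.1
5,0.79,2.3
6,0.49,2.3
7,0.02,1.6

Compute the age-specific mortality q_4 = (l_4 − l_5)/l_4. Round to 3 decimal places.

0.060

q_4 = (l_4 − l_5) / l_4 = (0.84 − 0.79) / 0.84
     = 0.05 / 0.84 = 0.059524… → 0.060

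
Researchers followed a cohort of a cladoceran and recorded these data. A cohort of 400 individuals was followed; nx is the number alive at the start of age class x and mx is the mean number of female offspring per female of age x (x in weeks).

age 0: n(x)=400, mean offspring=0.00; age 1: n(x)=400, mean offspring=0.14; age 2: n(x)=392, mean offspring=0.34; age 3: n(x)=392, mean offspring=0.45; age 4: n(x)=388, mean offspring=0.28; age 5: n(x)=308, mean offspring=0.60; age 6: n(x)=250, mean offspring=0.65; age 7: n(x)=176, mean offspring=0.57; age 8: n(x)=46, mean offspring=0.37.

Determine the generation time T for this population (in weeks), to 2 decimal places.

lx = nx/n0 = nx/400: 1, 1, 0.98, 0.98, 0.97, 0.77, 0.625, 0.44, 0.115
lx·mx: 0, 0.14, 0.3332, 0.441, 0.2716, 0.462, 0.40625, 0.2508, 0.04255 → R0 = 2.3474
x·lx·mx: 0, 0.14, 0.6664, 1.323, 1.0864, 2.31, 2.4375, 1.7556, 0.3404 → Σ = 10.0593
T = 10.0593 / 2.3474 = 4.285294… → 4.29

4.29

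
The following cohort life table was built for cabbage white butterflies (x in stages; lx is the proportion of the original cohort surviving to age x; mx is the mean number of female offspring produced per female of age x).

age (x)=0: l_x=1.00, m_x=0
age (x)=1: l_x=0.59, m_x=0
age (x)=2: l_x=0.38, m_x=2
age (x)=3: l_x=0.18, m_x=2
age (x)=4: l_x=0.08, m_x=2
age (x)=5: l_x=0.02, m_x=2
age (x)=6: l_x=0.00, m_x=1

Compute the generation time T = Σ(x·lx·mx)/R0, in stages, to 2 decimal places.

lx·mx: 0, 0, 0.76, 0.36, 0.16, 0.04, 0 → R0 = 1.32
x·lx·mx: 0, 0, 1.52, 1.08, 0.64, 0.2, 0 → Σ = 3.44
T = 3.44 / 1.32 = 2.606061… → 2.61

2.61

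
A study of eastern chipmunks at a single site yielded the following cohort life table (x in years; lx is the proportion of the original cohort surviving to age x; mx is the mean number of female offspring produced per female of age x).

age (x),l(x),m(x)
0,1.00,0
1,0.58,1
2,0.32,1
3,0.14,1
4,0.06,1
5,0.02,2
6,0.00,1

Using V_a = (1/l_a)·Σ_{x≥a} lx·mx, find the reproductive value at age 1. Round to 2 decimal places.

lx·mx for x ≥ 1: 0.58, 0.32, 0.14, 0.06, 0.04, 0 → sum = 1.14
V_1 = 1.14 / l_1 = 1.14 / 0.58 = 1.965517… → 1.97

1.97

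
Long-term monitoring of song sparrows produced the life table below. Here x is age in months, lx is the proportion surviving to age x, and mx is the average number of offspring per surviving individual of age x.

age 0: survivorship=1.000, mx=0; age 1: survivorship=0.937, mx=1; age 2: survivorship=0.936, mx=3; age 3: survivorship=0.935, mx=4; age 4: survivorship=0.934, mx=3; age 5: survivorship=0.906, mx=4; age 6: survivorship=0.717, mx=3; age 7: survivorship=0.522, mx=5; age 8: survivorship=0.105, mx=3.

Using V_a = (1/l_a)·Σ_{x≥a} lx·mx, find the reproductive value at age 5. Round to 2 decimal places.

lx·mx for x ≥ 5: 3.624, 2.151, 2.61, 0.315 → sum = 8.7
V_5 = 8.7 / l_5 = 8.7 / 0.906 = 9.602649… → 9.60

9.60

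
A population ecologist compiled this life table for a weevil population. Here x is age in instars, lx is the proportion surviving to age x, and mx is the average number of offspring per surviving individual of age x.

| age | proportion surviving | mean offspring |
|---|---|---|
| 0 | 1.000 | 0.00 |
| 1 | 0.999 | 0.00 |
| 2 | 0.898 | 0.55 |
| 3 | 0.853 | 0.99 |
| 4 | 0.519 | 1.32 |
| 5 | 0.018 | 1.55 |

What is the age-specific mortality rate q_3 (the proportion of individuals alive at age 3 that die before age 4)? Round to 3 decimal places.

0.392

q_3 = (l_3 − l_4) / l_3 = (0.853 − 0.519) / 0.853
     = 0.334 / 0.853 = 0.391559… → 0.392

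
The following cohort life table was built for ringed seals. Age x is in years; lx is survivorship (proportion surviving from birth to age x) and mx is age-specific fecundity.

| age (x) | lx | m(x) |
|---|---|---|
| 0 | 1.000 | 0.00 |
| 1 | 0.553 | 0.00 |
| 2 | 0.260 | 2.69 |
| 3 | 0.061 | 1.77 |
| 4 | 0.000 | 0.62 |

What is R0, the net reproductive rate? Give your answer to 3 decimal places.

lx·mx by age: 0, 0, 0.6994, 0.10797, 0
R0 = Σ lx·mx = 0.80737 → 0.807

0.807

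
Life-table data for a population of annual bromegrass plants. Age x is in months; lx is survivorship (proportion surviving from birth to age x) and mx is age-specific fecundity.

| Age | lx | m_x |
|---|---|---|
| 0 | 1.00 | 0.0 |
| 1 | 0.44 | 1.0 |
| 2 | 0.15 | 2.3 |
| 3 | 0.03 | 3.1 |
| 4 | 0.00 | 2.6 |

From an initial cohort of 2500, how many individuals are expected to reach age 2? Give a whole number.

375

Expected survivors = N0 · l_2 = 2500 × 0.15 = 375 → 375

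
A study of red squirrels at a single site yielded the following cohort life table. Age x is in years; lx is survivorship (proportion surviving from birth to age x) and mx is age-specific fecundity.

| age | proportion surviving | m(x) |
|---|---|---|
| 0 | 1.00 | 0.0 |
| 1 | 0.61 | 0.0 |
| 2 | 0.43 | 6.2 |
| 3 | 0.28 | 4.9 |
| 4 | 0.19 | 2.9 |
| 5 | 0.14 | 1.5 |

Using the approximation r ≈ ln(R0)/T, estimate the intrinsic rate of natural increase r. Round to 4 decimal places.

0.5926

R0 = Σ lx·mx = 0 + 0 + 2.666 + 1.372 + 0.551 + 0.21 = 4.799
Σ x·lx·mx = 12.702; T = 12.702/4.799 = 2.6468…
r ≈ ln(R0)/T = ln(4.799)/2.6468… = 0.592567… → 0.5926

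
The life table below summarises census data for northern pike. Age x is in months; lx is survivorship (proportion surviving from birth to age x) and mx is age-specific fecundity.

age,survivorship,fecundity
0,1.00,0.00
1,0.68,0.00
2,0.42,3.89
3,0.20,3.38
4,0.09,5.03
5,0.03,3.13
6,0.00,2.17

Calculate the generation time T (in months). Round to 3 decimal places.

lx·mx: 0, 0, 1.6338, 0.676, 0.4527, 0.0939, 0 → R0 = 2.8564
x·lx·mx: 0, 0, 3.2676, 2.028, 1.8108, 0.4695, 0 → Σ = 7.5759
T = 7.5759 / 2.8564 = 2.652255… → 2.652

2.652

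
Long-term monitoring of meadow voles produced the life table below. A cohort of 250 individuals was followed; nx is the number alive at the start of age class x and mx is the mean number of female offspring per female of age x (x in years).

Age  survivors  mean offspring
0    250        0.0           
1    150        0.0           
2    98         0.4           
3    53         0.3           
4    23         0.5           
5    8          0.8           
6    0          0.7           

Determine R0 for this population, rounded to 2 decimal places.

lx = nx/n0 = nx/250: 1, 0.6, 0.392, 0.212, 0.092, 0.032, 0
lx·mx by age: 0, 0, 0.1568, 0.0636, 0.046, 0.0256, 0
R0 = Σ lx·mx = 0.292 → 0.29

0.29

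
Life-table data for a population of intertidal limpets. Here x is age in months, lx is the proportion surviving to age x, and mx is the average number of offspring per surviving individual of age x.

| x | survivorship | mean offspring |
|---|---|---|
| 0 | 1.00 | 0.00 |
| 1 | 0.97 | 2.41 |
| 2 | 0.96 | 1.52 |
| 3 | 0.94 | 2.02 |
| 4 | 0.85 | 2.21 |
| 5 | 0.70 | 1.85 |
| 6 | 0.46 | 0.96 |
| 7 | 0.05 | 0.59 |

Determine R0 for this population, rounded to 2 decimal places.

lx·mx by age: 0, 2.3377, 1.4592, 1.8988, 1.8785, 1.295, 0.4416, 0.0295
R0 = Σ lx·mx = 9.3403 → 9.34

9.34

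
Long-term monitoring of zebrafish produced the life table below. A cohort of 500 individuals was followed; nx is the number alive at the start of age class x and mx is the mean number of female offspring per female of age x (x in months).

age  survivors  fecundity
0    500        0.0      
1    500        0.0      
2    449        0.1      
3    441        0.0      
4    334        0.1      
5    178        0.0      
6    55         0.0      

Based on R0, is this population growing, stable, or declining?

declining

lx = nx/n0 = nx/500: 1, 1, 0.898, 0.882, 0.668, 0.356, 0.11
R0 = Σ lx·mx = 0 + 0 + 0.0898 + 0 + 0.0668 + 0 + 0 = 0.1566
R0 < 1, so the population is declining.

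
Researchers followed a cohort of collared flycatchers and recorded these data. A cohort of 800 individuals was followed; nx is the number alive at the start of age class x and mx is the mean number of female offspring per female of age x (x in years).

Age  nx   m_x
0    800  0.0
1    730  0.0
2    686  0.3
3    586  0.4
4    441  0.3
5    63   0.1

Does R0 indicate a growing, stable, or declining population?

lx = nx/n0 = nx/800: 1, 0.9125, 0.8575, 0.7325, 0.55125, 0.07875
R0 = Σ lx·mx = 0 + 0 + 0.25725 + 0.293 + 0.165375 + 0.007875 = 0.7235
R0 < 1, so the population is declining.

declining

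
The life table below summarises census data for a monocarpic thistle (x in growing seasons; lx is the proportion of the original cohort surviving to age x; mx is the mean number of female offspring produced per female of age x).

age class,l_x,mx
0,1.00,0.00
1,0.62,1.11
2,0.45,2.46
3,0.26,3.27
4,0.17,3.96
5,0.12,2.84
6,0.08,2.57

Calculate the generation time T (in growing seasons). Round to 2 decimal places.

lx·mx: 0, 0.6882, 1.107, 0.8502, 0.6732, 0.3408, 0.2056 → R0 = 3.865
x·lx·mx: 0, 0.6882, 2.214, 2.5506, 2.6928, 1.704, 1.2336 → Σ = 11.0832
T = 11.0832 / 3.865 = 2.867581… → 2.87

2.87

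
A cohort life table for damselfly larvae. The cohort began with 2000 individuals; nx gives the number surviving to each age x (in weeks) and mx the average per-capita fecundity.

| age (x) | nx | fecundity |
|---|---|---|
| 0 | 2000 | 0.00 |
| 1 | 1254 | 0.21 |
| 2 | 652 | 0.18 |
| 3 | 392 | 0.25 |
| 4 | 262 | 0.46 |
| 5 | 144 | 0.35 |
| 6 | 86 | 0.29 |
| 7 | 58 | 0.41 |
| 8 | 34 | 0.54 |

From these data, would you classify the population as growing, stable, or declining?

declining

lx = nx/n0 = nx/2000: 1, 0.627, 0.326, 0.196, 0.131, 0.072, 0.043, 0.029, 0.017
R0 = Σ lx·mx = 0 + 0.13167 + 0.05868 + 0.049 + 0.06026 + 0.0252 + 0.01247 + 0.01189 + 0.00918 = 0.35835
R0 < 1, so the population is declining.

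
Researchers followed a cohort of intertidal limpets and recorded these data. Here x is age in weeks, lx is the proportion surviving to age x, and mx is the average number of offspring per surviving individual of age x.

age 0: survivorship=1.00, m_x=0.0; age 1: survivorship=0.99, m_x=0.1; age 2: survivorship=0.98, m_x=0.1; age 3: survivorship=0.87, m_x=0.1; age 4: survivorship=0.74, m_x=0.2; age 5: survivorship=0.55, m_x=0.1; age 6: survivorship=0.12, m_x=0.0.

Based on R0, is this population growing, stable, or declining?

R0 = Σ lx·mx = 0 + 0.099 + 0.098 + 0.087 + 0.148 + 0.055 + 0 = 0.487
R0 < 1, so the population is declining.

declining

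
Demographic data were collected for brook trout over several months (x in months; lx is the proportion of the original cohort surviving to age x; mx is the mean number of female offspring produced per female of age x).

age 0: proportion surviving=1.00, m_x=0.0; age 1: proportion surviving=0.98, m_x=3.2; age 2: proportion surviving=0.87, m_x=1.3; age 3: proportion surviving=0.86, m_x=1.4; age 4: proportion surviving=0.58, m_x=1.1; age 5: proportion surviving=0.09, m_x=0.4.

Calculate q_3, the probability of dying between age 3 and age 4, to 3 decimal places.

q_3 = (l_3 − l_4) / l_3 = (0.86 − 0.58) / 0.86
     = 0.28 / 0.86 = 0.325581… → 0.326

0.326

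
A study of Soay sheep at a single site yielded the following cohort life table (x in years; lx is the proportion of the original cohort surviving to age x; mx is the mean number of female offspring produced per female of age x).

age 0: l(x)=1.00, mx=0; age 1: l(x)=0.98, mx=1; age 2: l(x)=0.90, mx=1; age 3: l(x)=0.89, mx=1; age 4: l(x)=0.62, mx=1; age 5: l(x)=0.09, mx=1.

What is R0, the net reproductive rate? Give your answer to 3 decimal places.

3.480

lx·mx by age: 0, 0.98, 0.9, 0.89, 0.62, 0.09
R0 = Σ lx·mx = 3.48 → 3.480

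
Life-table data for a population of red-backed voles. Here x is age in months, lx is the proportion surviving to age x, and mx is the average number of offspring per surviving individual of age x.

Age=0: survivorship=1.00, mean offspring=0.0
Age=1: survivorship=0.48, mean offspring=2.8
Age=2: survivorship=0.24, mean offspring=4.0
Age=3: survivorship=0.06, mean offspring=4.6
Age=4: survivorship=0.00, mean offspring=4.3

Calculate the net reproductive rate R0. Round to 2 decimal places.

lx·mx by age: 0, 1.344, 0.96, 0.276, 0
R0 = Σ lx·mx = 2.58 → 2.58

2.58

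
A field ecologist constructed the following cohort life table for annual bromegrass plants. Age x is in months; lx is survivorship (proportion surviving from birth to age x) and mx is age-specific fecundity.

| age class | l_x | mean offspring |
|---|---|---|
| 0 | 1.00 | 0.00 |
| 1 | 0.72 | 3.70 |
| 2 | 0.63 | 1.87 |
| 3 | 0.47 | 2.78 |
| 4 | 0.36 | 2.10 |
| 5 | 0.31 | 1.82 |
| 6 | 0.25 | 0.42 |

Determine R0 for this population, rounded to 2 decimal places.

lx·mx by age: 0, 2.664, 1.1781, 1.3066, 0.756, 0.5642, 0.105
R0 = Σ lx·mx = 6.5739 → 6.57

6.57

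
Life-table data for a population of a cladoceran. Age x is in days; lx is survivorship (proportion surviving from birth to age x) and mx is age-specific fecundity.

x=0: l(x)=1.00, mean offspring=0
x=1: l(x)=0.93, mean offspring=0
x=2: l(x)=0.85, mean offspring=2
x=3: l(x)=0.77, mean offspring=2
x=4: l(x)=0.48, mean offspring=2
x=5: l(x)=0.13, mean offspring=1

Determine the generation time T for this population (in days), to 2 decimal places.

lx·mx: 0, 0, 1.7, 1.54, 0.96, 0.13 → R0 = 4.33
x·lx·mx: 0, 0, 3.4, 4.62, 3.84, 0.65 → Σ = 12.51
T = 12.51 / 4.33 = 2.889145… → 2.89

2.89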